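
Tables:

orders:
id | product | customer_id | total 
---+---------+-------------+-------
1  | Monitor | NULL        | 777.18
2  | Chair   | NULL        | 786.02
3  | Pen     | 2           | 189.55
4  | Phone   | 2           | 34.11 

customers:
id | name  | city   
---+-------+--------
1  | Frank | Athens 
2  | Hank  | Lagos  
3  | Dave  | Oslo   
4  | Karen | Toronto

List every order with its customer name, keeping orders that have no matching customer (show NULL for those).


LEFT JOIN keeps every row from orders (the left table); where customer_id has no match in customers, the customer columns become NULL. Walk through each order:
  - order 1 (Monitor): customer_id=NULL, no match -> kept with NULL
  - order 2 (Chair): customer_id=NULL, no match -> kept with NULL
  - order 3 (Pen): customer_id=2 -> matches Hank
  - order 4 (Phone): customer_id=2 -> matches Hank
All 4 rows appear; 2 have NULL customer.

SQL:
SELECT a.product, b.name AS customer
FROM orders a
LEFT JOIN customers b ON a.customer_id = b.id

Result:
product | customer
--------+---------
Monitor | NULL    
Chair   | NULL    
Pen     | Hank    
Phone   | Hank    


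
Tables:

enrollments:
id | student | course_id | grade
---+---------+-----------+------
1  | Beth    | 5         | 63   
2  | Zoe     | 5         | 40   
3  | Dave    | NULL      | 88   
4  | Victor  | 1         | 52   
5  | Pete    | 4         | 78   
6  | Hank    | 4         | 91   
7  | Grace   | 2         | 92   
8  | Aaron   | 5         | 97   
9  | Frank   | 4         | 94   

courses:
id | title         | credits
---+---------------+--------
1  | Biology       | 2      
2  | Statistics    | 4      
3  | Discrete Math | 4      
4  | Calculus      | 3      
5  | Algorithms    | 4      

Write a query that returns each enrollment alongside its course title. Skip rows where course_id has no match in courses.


INNER JOIN keeps only enrollments rows whose course_id matches an id in courses. Walk through each enrollment:
  - enrollment 1 (Beth): course_id=5 -> matches Algorithms
  - enrollment 2 (Zoe): course_id=5 -> matches Algorithms
  - enrollment 3 (Dave): course_id=NULL, no match -> dropped
  - enrollment 4 (Victor): course_id=1 -> matches Biology
  - enrollment 5 (Pete): course_id=4 -> matches Calculus
  - enrollment 6 (Hank): course_id=4 -> matches Calculus
  - enrollment 7 (Grace): course_id=2 -> matches Statistics
  - enrollment 8 (Aaron): course_id=5 -> matches Algorithms
  - enrollment 9 (Frank): course_id=4 -> matches Calculus
So 1 of 9 rows is dropped.

SQL:
SELECT a.student, b.title AS course
FROM enrollments a
INNER JOIN courses b ON a.course_id = b.id

Result:
student | course    
--------+-----------
Beth    | Algorithms
Zoe     | Algorithms
Victor  | Biology   
Pete    | Calculus  
Hank    | Calculus  
Grace   | Statistics
Aaron   | Algorithms
Frank   | Calculus  


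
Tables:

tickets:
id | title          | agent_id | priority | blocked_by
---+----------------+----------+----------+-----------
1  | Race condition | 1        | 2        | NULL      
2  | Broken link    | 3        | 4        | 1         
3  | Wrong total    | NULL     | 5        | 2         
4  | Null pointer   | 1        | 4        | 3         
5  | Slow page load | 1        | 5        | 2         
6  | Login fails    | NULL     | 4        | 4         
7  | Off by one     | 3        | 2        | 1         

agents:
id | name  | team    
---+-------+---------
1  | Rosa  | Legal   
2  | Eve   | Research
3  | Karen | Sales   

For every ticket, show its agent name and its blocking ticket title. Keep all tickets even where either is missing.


Two LEFT JOINs from the same base table tickets: one to agents via agent_id, one to tickets itself via blocked_by. Both are LEFT so every ticket is preserved.
Match against agents:
  - ticket 1 (Race condition): agent_id=1 -> matches Rosa
  - ticket 2 (Broken link): agent_id=3 -> matches Karen
  - ticket 3 (Wrong total): agent_id=NULL, no match -> kept with NULL
  - ticket 4 (Null pointer): agent_id=1 -> matches Rosa
  - ticket 5 (Slow page load): agent_id=1 -> matches Rosa
  - ticket 6 (Login fails): agent_id=NULL, no match -> kept with NULL
  - ticket 7 (Off by one): agent_id=3 -> matches Karen
Match against tickets (self):
  - ticket 1 (Race condition): blocked_by=NULL -> NULL
  - ticket 2 (Broken link): blocked_by=1 -> Race condition
  - ticket 3 (Wrong total): blocked_by=2 -> Broken link
  - ticket 4 (Null pointer): blocked_by=3 -> Wrong total
  - ticket 5 (Slow page load): blocked_by=2 -> Broken link
  - ticket 6 (Login fails): blocked_by=4 -> Null pointer
  - ticket 7 (Off by one): blocked_by=1 -> Race condition

SQL:
SELECT a.title, b.name AS agent, c.title AS blocked_by
FROM tickets a
LEFT JOIN agents b ON a.agent_id = b.id
LEFT JOIN tickets c ON a.blocked_by = c.id

Result:
title          | agent | blocked_by    
---------------+-------+---------------
Race condition | Rosa  | NULL          
Broken link    | Karen | Race condition
Wrong total    | NULL  | Broken link   
Null pointer   | Rosa  | Wrong total   
Slow page load | Rosa  | Broken link   
Login fails    | NULL  | Null pointer  
Off by one     | Karen | Race condition


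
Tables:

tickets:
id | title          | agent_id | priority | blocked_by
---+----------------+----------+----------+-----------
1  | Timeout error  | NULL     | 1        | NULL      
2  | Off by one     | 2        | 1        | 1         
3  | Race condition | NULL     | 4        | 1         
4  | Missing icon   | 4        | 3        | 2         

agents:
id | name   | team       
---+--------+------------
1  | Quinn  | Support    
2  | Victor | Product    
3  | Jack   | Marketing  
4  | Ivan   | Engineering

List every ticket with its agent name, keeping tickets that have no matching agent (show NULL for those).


LEFT JOIN keeps every row from tickets (the left table); where agent_id has no match in agents, the agent columns become NULL. Walk through each ticket:
  - ticket 1 (Timeout error): agent_id=NULL, no match -> kept with NULL
  - ticket 2 (Off by one): agent_id=2 -> matches Victor
  - ticket 3 (Race condition): agent_id=NULL, no match -> kept with NULL
  - ticket 4 (Missing icon): agent_id=4 -> matches Ivan
All 4 rows appear; 2 have NULL agent.

SQL:
SELECT a.title, b.name AS agent
FROM tickets a
LEFT JOIN agents b ON a.agent_id = b.id

Result:
title          | agent 
---------------+-------
Timeout error  | NULL  
Off by one     | Victor
Race condition | NULL  
Missing icon   | Ivan  


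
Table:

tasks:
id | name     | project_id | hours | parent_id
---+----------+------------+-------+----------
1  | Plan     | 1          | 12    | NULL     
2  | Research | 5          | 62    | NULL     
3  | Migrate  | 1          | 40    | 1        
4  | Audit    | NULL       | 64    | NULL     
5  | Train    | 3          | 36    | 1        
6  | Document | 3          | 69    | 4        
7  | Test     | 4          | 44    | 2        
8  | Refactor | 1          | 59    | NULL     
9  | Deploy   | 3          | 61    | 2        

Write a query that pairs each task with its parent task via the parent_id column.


This is a self-join: tasks is joined to a second copy of itself, matching each row's parent_id to another row's id. Use LEFT JOIN so rows with parent_id=NULL are kept.
  - task 1 (Plan): parent_id=NULL -> NULL
  - task 2 (Research): parent_id=NULL -> NULL
  - task 3 (Migrate): parent_id=1 -> Plan
  - task 4 (Audit): parent_id=NULL -> NULL
  - task 5 (Train): parent_id=1 -> Plan
  - task 6 (Document): parent_id=4 -> Audit
  - task 7 (Test): parent_id=2 -> Research
  - task 8 (Refactor): parent_id=NULL -> NULL
  - task 9 (Deploy): parent_id=2 -> Research

SQL:
SELECT a.name AS item, b.name AS parent
FROM tasks a
LEFT JOIN tasks b ON a.parent_id = b.id

Result:
item     | parent  
---------+---------
Plan     | NULL    
Research | NULL    
Migrate  | Plan    
Audit    | NULL    
Train    | Plan    
Document | Audit   
Test     | Research
Refactor | NULL    
Deploy   | Research


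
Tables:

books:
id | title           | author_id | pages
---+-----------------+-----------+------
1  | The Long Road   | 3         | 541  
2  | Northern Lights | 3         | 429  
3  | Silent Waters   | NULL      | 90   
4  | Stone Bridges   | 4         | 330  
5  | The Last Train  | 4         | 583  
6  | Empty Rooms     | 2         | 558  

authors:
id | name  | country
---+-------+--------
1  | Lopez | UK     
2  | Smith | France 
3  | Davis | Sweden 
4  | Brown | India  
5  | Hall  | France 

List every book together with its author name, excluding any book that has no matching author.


INNER JOIN keeps only books rows whose author_id matches an id in authors. Walk through each book:
  - book 1 (The Long Road): author_id=3 -> matches Davis
  - book 2 (Northern Lights): author_id=3 -> matches Davis
  - book 3 (Silent Waters): author_id=NULL, no match -> dropped
  - book 4 (Stone Bridges): author_id=4 -> matches Brown
  - book 5 (The Last Train): author_id=4 -> matches Brown
  - book 6 (Empty Rooms): author_id=2 -> matches Smith
So 1 of 6 rows is dropped.

SQL:
SELECT a.title, b.name AS author
FROM books a
INNER JOIN authors b ON a.author_id = b.id

Result:
title           | author
----------------+-------
The Long Road   | Davis 
Northern Lights | Davis 
Stone Bridges   | Brown 
The Last Train  | Brown 
Empty Rooms     | Smith 


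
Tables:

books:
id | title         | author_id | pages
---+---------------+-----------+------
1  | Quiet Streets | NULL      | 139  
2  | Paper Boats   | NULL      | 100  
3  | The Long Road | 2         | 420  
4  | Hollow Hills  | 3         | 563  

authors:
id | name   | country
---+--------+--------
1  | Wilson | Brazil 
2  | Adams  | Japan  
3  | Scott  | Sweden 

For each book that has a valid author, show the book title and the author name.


INNER JOIN keeps only books rows whose author_id matches an id in authors. Walk through each book:
  - book 1 (Quiet Streets): author_id=NULL, no match -> dropped
  - book 2 (Paper Boats): author_id=NULL, no match -> dropped
  - book 3 (The Long Road): author_id=2 -> matches Adams
  - book 4 (Hollow Hills): author_id=3 -> matches Scott
So 2 of 4 rows are dropped.

SQL:
SELECT a.title, b.name AS author
FROM books a
INNER JOIN authors b ON a.author_id = b.id

Result:
title         | author
--------------+-------
The Long Road | Adams 
Hollow Hills  | Scott 


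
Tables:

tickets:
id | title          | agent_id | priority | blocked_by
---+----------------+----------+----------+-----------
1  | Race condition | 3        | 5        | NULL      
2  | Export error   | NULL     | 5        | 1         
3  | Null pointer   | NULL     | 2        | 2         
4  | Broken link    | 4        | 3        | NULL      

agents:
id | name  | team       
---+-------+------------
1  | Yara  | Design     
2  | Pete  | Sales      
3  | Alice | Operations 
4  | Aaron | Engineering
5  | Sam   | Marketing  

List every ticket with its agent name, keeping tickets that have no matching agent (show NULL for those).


LEFT JOIN keeps every row from tickets (the left table); where agent_id has no match in agents, the agent columns become NULL. Walk through each ticket:
  - ticket 1 (Race condition): agent_id=3 -> matches Alice
  - ticket 2 (Export error): agent_id=NULL, no match -> kept with NULL
  - ticket 3 (Null pointer): agent_id=NULL, no match -> kept with NULL
  - ticket 4 (Broken link): agent_id=4 -> matches Aaron
All 4 rows appear; 2 have NULL agent.

SQL:
SELECT a.title, b.name AS agent
FROM tickets a
LEFT JOIN agents b ON a.agent_id = b.id

Result:
title          | agent
---------------+------
Race condition | Alice
Export error   | NULL 
Null pointer   | NULL 
Broken link    | Aaron


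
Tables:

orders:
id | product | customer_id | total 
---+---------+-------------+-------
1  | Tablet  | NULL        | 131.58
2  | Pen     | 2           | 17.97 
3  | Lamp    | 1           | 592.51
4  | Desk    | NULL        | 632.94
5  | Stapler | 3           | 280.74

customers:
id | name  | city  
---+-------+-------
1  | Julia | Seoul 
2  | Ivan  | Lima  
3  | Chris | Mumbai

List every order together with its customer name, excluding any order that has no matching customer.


INNER JOIN keeps only orders rows whose customer_id matches an id in customers. Walk through each order:
  - order 1 (Tablet): customer_id=NULL, no match -> dropped
  - order 2 (Pen): customer_id=2 -> matches Ivan
  - order 3 (Lamp): customer_id=1 -> matches Julia
  - order 4 (Desk): customer_id=NULL, no match -> dropped
  - order 5 (Stapler): customer_id=3 -> matches Chris
So 2 of 5 rows are dropped.

SQL:
SELECT a.product, b.name AS customer
FROM orders a
INNER JOIN customers b ON a.customer_id = b.id

Result:
product | customer
--------+---------
Pen     | Ivan    
Lamp    | Julia   
Stapler | Chris   


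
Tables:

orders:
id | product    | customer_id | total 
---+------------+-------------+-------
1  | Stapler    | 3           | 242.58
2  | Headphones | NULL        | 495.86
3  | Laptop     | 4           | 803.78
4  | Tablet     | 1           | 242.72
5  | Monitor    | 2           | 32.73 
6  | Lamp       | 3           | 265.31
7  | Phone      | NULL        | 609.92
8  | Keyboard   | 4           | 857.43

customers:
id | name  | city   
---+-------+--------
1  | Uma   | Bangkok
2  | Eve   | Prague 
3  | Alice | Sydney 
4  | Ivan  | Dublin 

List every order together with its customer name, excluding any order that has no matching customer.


INNER JOIN keeps only orders rows whose customer_id matches an id in customers. Walk through each order:
  - order 1 (Stapler): customer_id=3 -> matches Alice
  - order 2 (Headphones): customer_id=NULL, no match -> dropped
  - order 3 (Laptop): customer_id=4 -> matches Ivan
  - order 4 (Tablet): customer_id=1 -> matches Uma
  - order 5 (Monitor): customer_id=2 -> matches Eve
  - order 6 (Lamp): customer_id=3 -> matches Alice
  - order 7 (Phone): customer_id=NULL, no match -> dropped
  - order 8 (Keyboard): customer_id=4 -> matches Ivan
So 2 of 8 rows are dropped.

SQL:
SELECT a.product, b.name AS customer
FROM orders a
INNER JOIN customers b ON a.customer_id = b.id

Result:
product  | customer
---------+---------
Stapler  | Alice   
Laptop   | Ivan    
Tablet   | Uma     
Monitor  | Eve     
Lamp     | Alice   
Keyboard | Ivan    


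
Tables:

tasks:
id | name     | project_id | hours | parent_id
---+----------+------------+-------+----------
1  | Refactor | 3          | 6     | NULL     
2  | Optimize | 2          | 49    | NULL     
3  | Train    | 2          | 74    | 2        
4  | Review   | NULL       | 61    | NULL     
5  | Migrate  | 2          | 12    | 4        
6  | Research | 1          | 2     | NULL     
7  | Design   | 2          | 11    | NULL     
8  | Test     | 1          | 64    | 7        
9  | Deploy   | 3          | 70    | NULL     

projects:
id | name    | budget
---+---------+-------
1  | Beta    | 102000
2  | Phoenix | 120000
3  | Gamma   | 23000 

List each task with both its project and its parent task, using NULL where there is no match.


Two LEFT JOINs from the same base table tasks: one to projects via project_id, one to tasks itself via parent_id. Both are LEFT so every task is preserved.
Match against projects:
  - task 1 (Refactor): project_id=3 -> matches Gamma
  - task 2 (Optimize): project_id=2 -> matches Phoenix
  - task 3 (Train): project_id=2 -> matches Phoenix
  - task 4 (Review): project_id=NULL, no match -> kept with NULL
  - task 5 (Migrate): project_id=2 -> matches Phoenix
  - task 6 (Research): project_id=1 -> matches Beta
  - task 7 (Design): project_id=2 -> matches Phoenix
  - task 8 (Test): project_id=1 -> matches Beta
  - task 9 (Deploy): project_id=3 -> matches Gamma
Match against tasks (self):
  - task 1 (Refactor): parent_id=NULL -> NULL
  - task 2 (Optimize): parent_id=NULL -> NULL
  - task 3 (Train): parent_id=2 -> Optimize
  - task 4 (Review): parent_id=NULL -> NULL
  - task 5 (Migrate): parent_id=4 -> Review
  - task 6 (Research): parent_id=NULL -> NULL
  - task 7 (Design): parent_id=NULL -> NULL
  - task 8 (Test): parent_id=7 -> Design
  - task 9 (Deploy): parent_id=NULL -> NULL

SQL:
SELECT a.name, b.name AS project, c.name AS parent
FROM tasks a
LEFT JOIN projects b ON a.project_id = b.id
LEFT JOIN tasks c ON a.parent_id = c.id

Result:
name     | project | parent  
---------+---------+---------
Refactor | Gamma   | NULL    
Optimize | Phoenix | NULL    
Train    | Phoenix | Optimize
Review   | NULL    | NULL    
Migrate  | Phoenix | Review  
Research | Beta    | NULL    
Design   | Phoenix | NULL    
Test     | Beta    | Design  
Deploy   | Gamma   | NULL    


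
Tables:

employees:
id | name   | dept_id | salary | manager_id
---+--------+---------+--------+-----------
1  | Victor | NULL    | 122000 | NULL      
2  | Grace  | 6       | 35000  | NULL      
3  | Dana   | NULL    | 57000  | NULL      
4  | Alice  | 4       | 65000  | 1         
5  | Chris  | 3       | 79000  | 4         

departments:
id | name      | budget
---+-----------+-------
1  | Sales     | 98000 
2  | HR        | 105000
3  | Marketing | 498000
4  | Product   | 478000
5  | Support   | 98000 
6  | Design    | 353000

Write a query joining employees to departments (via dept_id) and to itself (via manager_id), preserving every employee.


Two LEFT JOINs from the same base table employees: one to departments via dept_id, one to employees itself via manager_id. Both are LEFT so every employee is preserved.
Match against departments:
  - employee 1 (Victor): dept_id=NULL, no match -> kept with NULL
  - employee 2 (Grace): dept_id=6 -> matches Design
  - employee 3 (Dana): dept_id=NULL, no match -> kept with NULL
  - employee 4 (Alice): dept_id=4 -> matches Product
  - employee 5 (Chris): dept_id=3 -> matches Marketing
Match against employees (self):
  - employee 1 (Victor): manager_id=NULL -> NULL
  - employee 2 (Grace): manager_id=NULL -> NULL
  - employee 3 (Dana): manager_id=NULL -> NULL
  - employee 4 (Alice): manager_id=1 -> Victor
  - employee 5 (Chris): manager_id=4 -> Alice

SQL:
SELECT a.name, b.name AS department, c.name AS manager
FROM employees a
LEFT JOIN departments b ON a.dept_id = b.id
LEFT JOIN employees c ON a.manager_id = c.id

Result:
name   | department | manager
-------+------------+--------
Victor | NULL       | NULL   
Grace  | Design     | NULL   
Dana   | NULL       | NULL   
Alice  | Product    | Victor 
Chris  | Marketing  | Alice  


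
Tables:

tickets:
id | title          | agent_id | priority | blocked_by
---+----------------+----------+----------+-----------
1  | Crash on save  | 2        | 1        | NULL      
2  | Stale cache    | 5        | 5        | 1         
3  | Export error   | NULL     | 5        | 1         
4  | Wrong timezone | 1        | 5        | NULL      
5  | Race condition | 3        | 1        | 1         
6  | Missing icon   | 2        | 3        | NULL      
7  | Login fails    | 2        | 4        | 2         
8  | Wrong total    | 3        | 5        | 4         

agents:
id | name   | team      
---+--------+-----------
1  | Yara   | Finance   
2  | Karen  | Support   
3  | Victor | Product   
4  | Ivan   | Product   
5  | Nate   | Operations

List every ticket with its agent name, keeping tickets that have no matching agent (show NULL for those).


LEFT JOIN keeps every row from tickets (the left table); where agent_id has no match in agents, the agent columns become NULL. Walk through each ticket:
  - ticket 1 (Crash on save): agent_id=2 -> matches Karen
  - ticket 2 (Stale cache): agent_id=5 -> matches Nate
  - ticket 3 (Export error): agent_id=NULL, no match -> kept with NULL
  - ticket 4 (Wrong timezone): agent_id=1 -> matches Yara
  - ticket 5 (Race condition): agent_id=3 -> matches Victor
  - ticket 6 (Missing icon): agent_id=2 -> matches Karen
  - ticket 7 (Login fails): agent_id=2 -> matches Karen
  - ticket 8 (Wrong total): agent_id=3 -> matches Victor
All 8 rows appear; 1 has NULL agent.

SQL:
SELECT a.title, b.name AS agent
FROM tickets a
LEFT JOIN agents b ON a.agent_id = b.id

Result:
title          | agent 
---------------+-------
Crash on save  | Karen 
Stale cache    | Nate  
Export error   | NULL  
Wrong timezone | Yara  
Race condition | Victor
Missing icon   | Karen 
Login fails    | Karen 
Wrong total    | Victor


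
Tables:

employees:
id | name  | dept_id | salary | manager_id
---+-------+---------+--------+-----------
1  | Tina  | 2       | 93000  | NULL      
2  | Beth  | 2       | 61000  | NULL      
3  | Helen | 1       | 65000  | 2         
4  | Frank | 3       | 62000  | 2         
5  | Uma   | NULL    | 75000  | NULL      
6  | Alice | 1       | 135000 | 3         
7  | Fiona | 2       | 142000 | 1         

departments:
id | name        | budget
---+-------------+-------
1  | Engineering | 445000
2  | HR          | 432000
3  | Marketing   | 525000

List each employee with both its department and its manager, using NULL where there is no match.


Two LEFT JOINs from the same base table employees: one to departments via dept_id, one to employees itself via manager_id. Both are LEFT so every employee is preserved.
Match against departments:
  - employee 1 (Tina): dept_id=2 -> matches HR
  - employee 2 (Beth): dept_id=2 -> matches HR
  - employee 3 (Helen): dept_id=1 -> matches Engineering
  - employee 4 (Frank): dept_id=3 -> matches Marketing
  - employee 5 (Uma): dept_id=NULL, no match -> kept with NULL
  - employee 6 (Alice): dept_id=1 -> matches Engineering
  - employee 7 (Fiona): dept_id=2 -> matches HR
Match against employees (self):
  - employee 1 (Tina): manager_id=NULL -> NULL
  - employee 2 (Beth): manager_id=NULL -> NULL
  - employee 3 (Helen): manager_id=2 -> Beth
  - employee 4 (Frank): manager_id=2 -> Beth
  - employee 5 (Uma): manager_id=NULL -> NULL
  - employee 6 (Alice): manager_id=3 -> Helen
  - employee 7 (Fiona): manager_id=1 -> Tina

SQL:
SELECT a.name, b.name AS department, c.name AS manager
FROM employees a
LEFT JOIN departments b ON a.dept_id = b.id
LEFT JOIN employees c ON a.manager_id = c.id

Result:
name  | department  | manager
------+-------------+--------
Tina  | HR          | NULL   
Beth  | HR          | NULL   
Helen | Engineering | Beth   
Frank | Marketing   | Beth   
Uma   | NULL        | NULL   
Alice | Engineering | Helen  
Fiona | HR          | Tina   


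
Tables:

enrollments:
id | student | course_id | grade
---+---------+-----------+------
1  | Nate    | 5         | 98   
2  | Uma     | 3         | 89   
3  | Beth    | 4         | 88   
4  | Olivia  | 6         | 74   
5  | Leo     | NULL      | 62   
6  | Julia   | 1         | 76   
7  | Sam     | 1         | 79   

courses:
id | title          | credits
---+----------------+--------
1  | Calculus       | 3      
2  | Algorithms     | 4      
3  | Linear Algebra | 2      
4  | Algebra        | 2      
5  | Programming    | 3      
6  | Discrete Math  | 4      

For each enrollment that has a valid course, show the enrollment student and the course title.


INNER JOIN keeps only enrollments rows whose course_id matches an id in courses. Walk through each enrollment:
  - enrollment 1 (Nate): course_id=5 -> matches Programming
  - enrollment 2 (Uma): course_id=3 -> matches Linear Algebra
  - enrollment 3 (Beth): course_id=4 -> matches Algebra
  - enrollment 4 (Olivia): course_id=6 -> matches Discrete Math
  - enrollment 5 (Leo): course_id=NULL, no match -> dropped
  - enrollment 6 (Julia): course_id=1 -> matches Calculus
  - enrollment 7 (Sam): course_id=1 -> matches Calculus
So 1 of 7 rows is dropped.

SQL:
SELECT a.student, b.title AS course
FROM enrollments a
INNER JOIN courses b ON a.course_id = b.id

Result:
student | course        
--------+---------------
Nate    | Programming   
Uma     | Linear Algebra
Beth    | Algebra       
Olivia  | Discrete Math 
Julia   | Calculus      
Sam     | Calculus      


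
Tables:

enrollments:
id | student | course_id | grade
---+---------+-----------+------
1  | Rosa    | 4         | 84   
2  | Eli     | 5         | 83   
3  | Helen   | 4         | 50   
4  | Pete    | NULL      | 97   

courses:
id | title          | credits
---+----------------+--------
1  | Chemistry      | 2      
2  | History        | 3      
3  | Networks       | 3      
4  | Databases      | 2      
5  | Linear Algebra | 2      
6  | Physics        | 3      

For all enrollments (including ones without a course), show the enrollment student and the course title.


LEFT JOIN keeps every row from enrollments (the left table); where course_id has no match in courses, the course columns become NULL. Walk through each enrollment:
  - enrollment 1 (Rosa): course_id=4 -> matches Databases
  - enrollment 2 (Eli): course_id=5 -> matches Linear Algebra
  - enrollment 3 (Helen): course_id=4 -> matches Databases
  - enrollment 4 (Pete): course_id=NULL, no match -> kept with NULL
All 4 rows appear; 1 has NULL course.

SQL:
SELECT a.student, b.title AS course
FROM enrollments a
LEFT JOIN courses b ON a.course_id = b.id

Result:
student | course        
--------+---------------
Rosa    | Databases     
Eli     | Linear Algebra
Helen   | Databases     
Pete    | NULL          


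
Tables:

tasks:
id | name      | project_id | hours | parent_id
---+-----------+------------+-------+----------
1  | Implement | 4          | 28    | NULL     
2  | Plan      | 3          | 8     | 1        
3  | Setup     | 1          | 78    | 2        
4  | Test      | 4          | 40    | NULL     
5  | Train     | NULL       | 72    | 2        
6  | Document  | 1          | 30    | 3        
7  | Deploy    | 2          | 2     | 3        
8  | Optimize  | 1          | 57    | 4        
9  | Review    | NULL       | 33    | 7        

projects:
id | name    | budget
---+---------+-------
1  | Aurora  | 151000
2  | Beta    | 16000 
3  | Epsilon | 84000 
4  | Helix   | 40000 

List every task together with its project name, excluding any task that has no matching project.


INNER JOIN keeps only tasks rows whose project_id matches an id in projects. Walk through each task:
  - task 1 (Implement): project_id=4 -> matches Helix
  - task 2 (Plan): project_id=3 -> matches Epsilon
  - task 3 (Setup): project_id=1 -> matches Aurora
  - task 4 (Test): project_id=4 -> matches Helix
  - task 5 (Train): project_id=NULL, no match -> dropped
  - task 6 (Document): project_id=1 -> matches Aurora
  - task 7 (Deploy): project_id=2 -> matches Beta
  - task 8 (Optimize): project_id=1 -> matches Aurora
  - task 9 (Review): project_id=NULL, no match -> dropped
So 2 of 9 rows are dropped.

SQL:
SELECT a.name, b.name AS project
FROM tasks a
INNER JOIN projects b ON a.project_id = b.id

Result:
name      | project
----------+--------
Implement | Helix  
Plan      | Epsilon
Setup     | Aurora 
Test      | Helix  
Document  | Aurora 
Deploy    | Beta   
Optimize  | Aurora 


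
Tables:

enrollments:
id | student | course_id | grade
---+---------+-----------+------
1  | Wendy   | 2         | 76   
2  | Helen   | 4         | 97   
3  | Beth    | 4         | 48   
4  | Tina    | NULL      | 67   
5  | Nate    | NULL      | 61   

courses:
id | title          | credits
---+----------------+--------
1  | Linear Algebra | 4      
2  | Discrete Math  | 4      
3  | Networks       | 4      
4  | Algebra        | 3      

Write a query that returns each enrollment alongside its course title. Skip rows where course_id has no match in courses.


INNER JOIN keeps only enrollments rows whose course_id matches an id in courses. Walk through each enrollment:
  - enrollment 1 (Wendy): course_id=2 -> matches Discrete Math
  - enrollment 2 (Helen): course_id=4 -> matches Algebra
  - enrollment 3 (Beth): course_id=4 -> matches Algebra
  - enrollment 4 (Tina): course_id=NULL, no match -> dropped
  - enrollment 5 (Nate): course_id=NULL, no match -> dropped
So 2 of 5 rows are dropped.

SQL:
SELECT a.student, b.title AS course
FROM enrollments a
INNER JOIN courses b ON a.course_id = b.id

Result:
student | course       
--------+--------------
Wendy   | Discrete Math
Helen   | Algebra      
Beth    | Algebra      


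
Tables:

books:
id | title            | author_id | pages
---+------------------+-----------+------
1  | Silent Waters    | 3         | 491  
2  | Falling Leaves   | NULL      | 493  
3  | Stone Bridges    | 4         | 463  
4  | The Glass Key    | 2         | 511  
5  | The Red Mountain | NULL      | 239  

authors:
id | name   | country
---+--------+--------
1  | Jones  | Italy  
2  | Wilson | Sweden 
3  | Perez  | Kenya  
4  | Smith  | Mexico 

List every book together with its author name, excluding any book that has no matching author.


INNER JOIN keeps only books rows whose author_id matches an id in authors. Walk through each book:
  - book 1 (Silent Waters): author_id=3 -> matches Perez
  - book 2 (Falling Leaves): author_id=NULL, no match -> dropped
  - book 3 (Stone Bridges): author_id=4 -> matches Smith
  - book 4 (The Glass Key): author_id=2 -> matches Wilson
  - book 5 (The Red Mountain): author_id=NULL, no match -> dropped
So 2 of 5 rows are dropped.

SQL:
SELECT a.title, b.name AS author
FROM books a
INNER JOIN authors b ON a.author_id = b.id

Result:
title         | author
--------------+-------
Silent Waters | Perez 
Stone Bridges | Smith 
The Glass Key | Wilson


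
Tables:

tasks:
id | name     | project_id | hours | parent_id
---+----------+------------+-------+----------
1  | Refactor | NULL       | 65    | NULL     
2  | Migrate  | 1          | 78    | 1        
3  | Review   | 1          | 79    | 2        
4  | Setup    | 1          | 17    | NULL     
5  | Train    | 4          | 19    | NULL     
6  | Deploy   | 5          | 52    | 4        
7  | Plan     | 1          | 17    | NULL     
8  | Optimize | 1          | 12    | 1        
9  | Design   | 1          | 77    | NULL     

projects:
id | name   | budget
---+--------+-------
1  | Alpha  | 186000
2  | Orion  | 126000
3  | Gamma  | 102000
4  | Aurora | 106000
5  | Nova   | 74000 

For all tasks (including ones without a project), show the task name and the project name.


LEFT JOIN keeps every row from tasks (the left table); where project_id has no match in projects, the project columns become NULL. Walk through each task:
  - task 1 (Refactor): project_id=NULL, no match -> kept with NULL
  - task 2 (Migrate): project_id=1 -> matches Alpha
  - task 3 (Review): project_id=1 -> matches Alpha
  - task 4 (Setup): project_id=1 -> matches Alpha
  - task 5 (Train): project_id=4 -> matches Aurora
  - task 6 (Deploy): project_id=5 -> matches Nova
  - task 7 (Plan): project_id=1 -> matches Alpha
  - task 8 (Optimize): project_id=1 -> matches Alpha
  - task 9 (Design): project_id=1 -> matches Alpha
All 9 rows appear; 1 has NULL project.

SQL:
SELECT a.name, b.name AS project
FROM tasks a
LEFT JOIN projects b ON a.project_id = b.id

Result:
name     | project
---------+--------
Refactor | NULL   
Migrate  | Alpha  
Review   | Alpha  
Setup    | Alpha  
Train    | Aurora 
Deploy   | Nova   
Plan     | Alpha  
Optimize | Alpha  
Design   | Alpha  


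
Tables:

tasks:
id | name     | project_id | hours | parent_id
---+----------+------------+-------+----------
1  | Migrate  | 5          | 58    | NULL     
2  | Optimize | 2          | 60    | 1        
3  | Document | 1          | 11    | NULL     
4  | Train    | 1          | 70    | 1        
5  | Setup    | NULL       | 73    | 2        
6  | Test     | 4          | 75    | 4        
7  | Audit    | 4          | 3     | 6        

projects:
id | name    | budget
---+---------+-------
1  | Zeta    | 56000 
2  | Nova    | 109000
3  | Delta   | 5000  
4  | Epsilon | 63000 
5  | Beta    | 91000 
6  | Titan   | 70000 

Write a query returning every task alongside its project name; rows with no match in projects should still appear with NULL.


LEFT JOIN keeps every row from tasks (the left table); where project_id has no match in projects, the project columns become NULL. Walk through each task:
  - task 1 (Migrate): project_id=5 -> matches Beta
  - task 2 (Optimize): project_id=2 -> matches Nova
  - task 3 (Document): project_id=1 -> matches Zeta
  - task 4 (Train): project_id=1 -> matches Zeta
  - task 5 (Setup): project_id=NULL, no match -> kept with NULL
  - task 6 (Test): project_id=4 -> matches Epsilon
  - task 7 (Audit): project_id=4 -> matches Epsilon
All 7 rows appear; 1 has NULL project.

SQL:
SELECT a.name, b.name AS project
FROM tasks a
LEFT JOIN projects b ON a.project_id = b.id

Result:
name     | project
---------+--------
Migrate  | Beta   
Optimize | Nova   
Document | Zeta   
Train    | Zeta   
Setup    | NULL   
Test     | Epsilon
Audit    | Epsilon


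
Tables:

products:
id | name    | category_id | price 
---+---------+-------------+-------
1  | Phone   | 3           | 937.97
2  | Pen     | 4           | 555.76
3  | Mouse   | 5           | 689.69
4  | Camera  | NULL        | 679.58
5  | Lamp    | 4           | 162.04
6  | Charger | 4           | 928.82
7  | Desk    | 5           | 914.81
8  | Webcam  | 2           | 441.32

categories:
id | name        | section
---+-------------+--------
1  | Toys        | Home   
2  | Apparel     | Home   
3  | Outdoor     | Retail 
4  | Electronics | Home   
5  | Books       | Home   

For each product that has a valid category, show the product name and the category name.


INNER JOIN keeps only products rows whose category_id matches an id in categories. Walk through each product:
  - product 1 (Phone): category_id=3 -> matches Outdoor
  - product 2 (Pen): category_id=4 -> matches Electronics
  - product 3 (Mouse): category_id=5 -> matches Books
  - product 4 (Camera): category_id=NULL, no match -> dropped
  - product 5 (Lamp): category_id=4 -> matches Electronics
  - product 6 (Charger): category_id=4 -> matches Electronics
  - product 7 (Desk): category_id=5 -> matches Books
  - product 8 (Webcam): category_id=2 -> matches Apparel
So 1 of 8 rows is dropped.

SQL:
SELECT a.name, b.name AS category
FROM products a
INNER JOIN categories b ON a.category_id = b.id

Result:
name    | category   
--------+------------
Phone   | Outdoor    
Pen     | Electronics
Mouse   | Books      
Lamp    | Electronics
Charger | Electronics
Desk    | Books      
Webcam  | Apparel    


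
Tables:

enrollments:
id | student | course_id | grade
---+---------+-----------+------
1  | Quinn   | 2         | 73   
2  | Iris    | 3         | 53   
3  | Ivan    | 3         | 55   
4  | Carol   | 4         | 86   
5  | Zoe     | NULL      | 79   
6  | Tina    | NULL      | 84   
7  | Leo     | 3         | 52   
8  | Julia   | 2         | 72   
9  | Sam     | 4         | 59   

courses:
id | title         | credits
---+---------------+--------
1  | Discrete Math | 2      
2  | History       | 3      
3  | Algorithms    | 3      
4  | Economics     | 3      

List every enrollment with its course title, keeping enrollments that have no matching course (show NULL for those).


LEFT JOIN keeps every row from enrollments (the left table); where course_id has no match in courses, the course columns become NULL. Walk through each enrollment:
  - enrollment 1 (Quinn): course_id=2 -> matches History
  - enrollment 2 (Iris): course_id=3 -> matches Algorithms
  - enrollment 3 (Ivan): course_id=3 -> matches Algorithms
  - enrollment 4 (Carol): course_id=4 -> matches Economics
  - enrollment 5 (Zoe): course_id=NULL, no match -> kept with NULL
  - enrollment 6 (Tina): course_id=NULL, no match -> kept with NULL
  - enrollment 7 (Leo): course_id=3 -> matches Algorithms
  - enrollment 8 (Julia): course_id=2 -> matches History
  - enrollment 9 (Sam): course_id=4 -> matches Economics
All 9 rows appear; 2 have NULL course.

SQL:
SELECT a.student, b.title AS course
FROM enrollments a
LEFT JOIN courses b ON a.course_id = b.id

Result:
student | course    
--------+-----------
Quinn   | History   
Iris    | Algorithms
Ivan    | Algorithms
Carol   | Economics 
Zoe     | NULL      
Tina    | NULL      
Leo     | Algorithms
Julia   | History   
Sam     | Economics 


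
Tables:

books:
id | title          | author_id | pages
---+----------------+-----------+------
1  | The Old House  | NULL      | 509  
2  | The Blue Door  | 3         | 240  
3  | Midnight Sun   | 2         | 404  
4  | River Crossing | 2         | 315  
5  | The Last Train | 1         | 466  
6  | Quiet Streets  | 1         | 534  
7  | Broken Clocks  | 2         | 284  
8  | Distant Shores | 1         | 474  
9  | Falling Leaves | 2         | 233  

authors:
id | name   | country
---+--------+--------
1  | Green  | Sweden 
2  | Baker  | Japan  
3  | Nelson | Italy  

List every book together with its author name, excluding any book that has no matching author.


INNER JOIN keeps only books rows whose author_id matches an id in authors. Walk through each book:
  - book 1 (The Old House): author_id=NULL, no match -> dropped
  - book 2 (The Blue Door): author_id=3 -> matches Nelson
  - book 3 (Midnight Sun): author_id=2 -> matches Baker
  - book 4 (River Crossing): author_id=2 -> matches Baker
  - book 5 (The Last Train): author_id=1 -> matches Green
  - book 6 (Quiet Streets): author_id=1 -> matches Green
  - book 7 (Broken Clocks): author_id=2 -> matches Baker
  - book 8 (Distant Shores): author_id=1 -> matches Green
  - book 9 (Falling Leaves): author_id=2 -> matches Baker
So 1 of 9 rows is dropped.

SQL:
SELECT a.title, b.name AS author
FROM books a
INNER JOIN authors b ON a.author_id = b.id

Result:
title          | author
---------------+-------
The Blue Door  | Nelson
Midnight Sun   | Baker 
River Crossing | Baker 
The Last Train | Green 
Quiet Streets  | Green 
Broken Clocks  | Baker 
Distant Shores | Green 
Falling Leaves | Baker 


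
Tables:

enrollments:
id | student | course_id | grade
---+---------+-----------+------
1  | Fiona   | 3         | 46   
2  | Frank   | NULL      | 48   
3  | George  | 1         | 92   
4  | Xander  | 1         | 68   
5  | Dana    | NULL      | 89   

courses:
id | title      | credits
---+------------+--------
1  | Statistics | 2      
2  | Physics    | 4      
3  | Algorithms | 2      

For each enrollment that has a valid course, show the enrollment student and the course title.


INNER JOIN keeps only enrollments rows whose course_id matches an id in courses. Walk through each enrollment:
  - enrollment 1 (Fiona): course_id=3 -> matches Algorithms
  - enrollment 2 (Frank): course_id=NULL, no match -> dropped
  - enrollment 3 (George): course_id=1 -> matches Statistics
  - enrollment 4 (Xander): course_id=1 -> matches Statistics
  - enrollment 5 (Dana): course_id=NULL, no match -> dropped
So 2 of 5 rows are dropped.

SQL:
SELECT a.student, b.title AS course
FROM enrollments a
INNER JOIN courses b ON a.course_id = b.id

Result:
student | course    
--------+-----------
Fiona   | Algorithms
George  | Statistics
Xander  | Statistics


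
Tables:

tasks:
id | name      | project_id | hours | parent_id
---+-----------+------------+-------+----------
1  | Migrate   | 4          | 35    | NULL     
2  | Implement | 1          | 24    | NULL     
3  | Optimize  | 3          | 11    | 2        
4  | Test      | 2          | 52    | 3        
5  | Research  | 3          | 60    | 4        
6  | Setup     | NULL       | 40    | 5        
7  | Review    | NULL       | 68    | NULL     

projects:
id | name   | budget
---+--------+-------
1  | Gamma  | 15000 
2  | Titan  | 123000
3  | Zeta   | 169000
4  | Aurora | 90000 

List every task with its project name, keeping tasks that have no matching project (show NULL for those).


LEFT JOIN keeps every row from tasks (the left table); where project_id has no match in projects, the project columns become NULL. Walk through each task:
  - task 1 (Migrate): project_id=4 -> matches Aurora
  - task 2 (Implement): project_id=1 -> matches Gamma
  - task 3 (Optimize): project_id=3 -> matches Zeta
  - task 4 (Test): project_id=2 -> matches Titan
  - task 5 (Research): project_id=3 -> matches Zeta
  - task 6 (Setup): project_id=NULL, no match -> kept with NULL
  - task 7 (Review): project_id=NULL, no match -> kept with NULL
All 7 rows appear; 2 have NULL project.

SQL:
SELECT a.name, b.name AS project
FROM tasks a
LEFT JOIN projects b ON a.project_id = b.id

Result:
name      | project
----------+--------
Migrate   | Aurora 
Implement | Gamma  
Optimize  | Zeta   
Test      | Titan  
Research  | Zeta   
Setup     | NULL   
Review    | NULL   


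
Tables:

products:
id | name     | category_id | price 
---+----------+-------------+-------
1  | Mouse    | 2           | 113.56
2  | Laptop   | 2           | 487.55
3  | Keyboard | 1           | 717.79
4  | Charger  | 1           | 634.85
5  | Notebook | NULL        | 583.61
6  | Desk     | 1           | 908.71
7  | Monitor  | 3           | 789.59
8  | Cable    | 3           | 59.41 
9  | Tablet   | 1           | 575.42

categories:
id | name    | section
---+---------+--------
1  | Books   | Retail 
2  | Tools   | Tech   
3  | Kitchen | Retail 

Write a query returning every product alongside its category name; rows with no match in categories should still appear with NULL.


LEFT JOIN keeps every row from products (the left table); where category_id has no match in categories, the category columns become NULL. Walk through each product:
  - product 1 (Mouse): category_id=2 -> matches Tools
  - product 2 (Laptop): category_id=2 -> matches Tools
  - product 3 (Keyboard): category_id=1 -> matches Books
  - product 4 (Charger): category_id=1 -> matches Books
  - product 5 (Notebook): category_id=NULL, no match -> kept with NULL
  - product 6 (Desk): category_id=1 -> matches Books
  - product 7 (Monitor): category_id=3 -> matches Kitchen
  - product 8 (Cable): category_id=3 -> matches Kitchen
  - product 9 (Tablet): category_id=1 -> matches Books
All 9 rows appear; 1 has NULL category.

SQL:
SELECT a.name, b.name AS category
FROM products a
LEFT JOIN categories b ON a.category_id = b.id

Result:
name     | category
---------+---------
Mouse    | Tools   
Laptop   | Tools   
Keyboard | Books   
Charger  | Books   
Notebook | NULL    
Desk     | Books   
Monitor  | Kitchen 
Cable    | Kitchen 
Tablet   | Books   
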